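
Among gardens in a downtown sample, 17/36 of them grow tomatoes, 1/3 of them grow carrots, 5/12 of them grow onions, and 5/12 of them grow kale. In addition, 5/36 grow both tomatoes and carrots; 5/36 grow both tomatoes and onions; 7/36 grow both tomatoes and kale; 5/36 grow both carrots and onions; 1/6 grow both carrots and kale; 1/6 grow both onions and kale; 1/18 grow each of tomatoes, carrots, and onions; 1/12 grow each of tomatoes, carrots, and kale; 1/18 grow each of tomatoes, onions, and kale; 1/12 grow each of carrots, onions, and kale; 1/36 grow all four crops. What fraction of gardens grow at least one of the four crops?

17/18

Apply inclusion-exclusion:
P(at least one) = 17/36 + 1/3 + 5/12 + 5/12 − 5/36 − 5/36 − 7/36 − 5/36 − 1/6 − 1/6 + 1/18 + 1/12 + 1/18 + 1/12 − 1/36 = 17/18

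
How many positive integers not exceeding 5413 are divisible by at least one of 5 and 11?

1476

⌊5413/5⌋ + ⌊5413/11⌋ − ⌊5413/55⌋ = 1082 + 492 − 98 = 1476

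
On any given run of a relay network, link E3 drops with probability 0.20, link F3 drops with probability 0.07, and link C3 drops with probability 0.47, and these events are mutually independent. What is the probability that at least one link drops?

0.60568

P(none) = (1 − 0.20) × (1 − 0.07) × (1 − 0.47) = 0.80 × 0.93 × 0.53 = 0.39432
P(at least one) = 1 − 0.39432 = 0.60568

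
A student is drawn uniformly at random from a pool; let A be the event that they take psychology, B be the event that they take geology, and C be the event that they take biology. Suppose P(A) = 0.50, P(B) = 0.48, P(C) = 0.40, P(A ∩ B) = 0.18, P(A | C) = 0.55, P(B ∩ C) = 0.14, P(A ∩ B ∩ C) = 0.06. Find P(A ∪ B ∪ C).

0.90

P(A ∩ C) = P(C)·P(A|C) = 0.40 × 0.55 = 0.22
P(A ∪ B ∪ C) = 0.50 + 0.48 + 0.40 − 0.18 − 0.22 − 0.14 + 0.06 = 0.90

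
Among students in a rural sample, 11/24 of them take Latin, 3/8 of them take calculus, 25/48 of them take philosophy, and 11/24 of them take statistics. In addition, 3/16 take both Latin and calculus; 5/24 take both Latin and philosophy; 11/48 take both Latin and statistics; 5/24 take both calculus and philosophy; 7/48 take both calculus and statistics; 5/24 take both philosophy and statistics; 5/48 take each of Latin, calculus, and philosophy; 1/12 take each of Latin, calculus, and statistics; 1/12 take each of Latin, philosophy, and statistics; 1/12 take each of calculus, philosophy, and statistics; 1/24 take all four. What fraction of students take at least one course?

P(≥1) = 11/24 + 3/8 + 25/48 + 11/24 − 3/16 − 5/24 − 11/48 − 5/24 − 7/48 − 5/24 + 5/48 + 1/12 + 1/12 + 1/12 − 1/24 = 15/16

15/16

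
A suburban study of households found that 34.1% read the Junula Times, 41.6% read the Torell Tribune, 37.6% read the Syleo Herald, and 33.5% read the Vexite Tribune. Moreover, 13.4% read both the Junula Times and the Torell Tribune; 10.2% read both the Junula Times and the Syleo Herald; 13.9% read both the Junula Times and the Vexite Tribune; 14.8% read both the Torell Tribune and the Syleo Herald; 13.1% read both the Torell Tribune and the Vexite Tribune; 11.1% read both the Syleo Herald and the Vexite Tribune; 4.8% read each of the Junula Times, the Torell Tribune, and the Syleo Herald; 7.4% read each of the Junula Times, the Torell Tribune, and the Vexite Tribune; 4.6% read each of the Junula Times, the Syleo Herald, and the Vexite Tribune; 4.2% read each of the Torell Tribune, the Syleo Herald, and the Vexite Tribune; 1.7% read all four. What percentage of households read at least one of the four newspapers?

89.6%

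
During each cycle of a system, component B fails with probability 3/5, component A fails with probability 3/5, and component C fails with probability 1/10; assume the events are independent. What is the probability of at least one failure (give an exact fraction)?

107/125

Since the events are independent, P(none) is the product of the individual non-occurrence probabilities.
P(none) = (1 − 3/5) × (1 − 3/5) × (1 − 1/10) = 2/5 × 2/5 × 9/10 = 18/125
P(at least one) = 1 − 18/125 = 107/125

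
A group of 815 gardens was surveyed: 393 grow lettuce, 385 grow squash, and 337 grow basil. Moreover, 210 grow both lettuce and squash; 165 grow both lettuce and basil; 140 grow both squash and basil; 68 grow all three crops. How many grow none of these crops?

147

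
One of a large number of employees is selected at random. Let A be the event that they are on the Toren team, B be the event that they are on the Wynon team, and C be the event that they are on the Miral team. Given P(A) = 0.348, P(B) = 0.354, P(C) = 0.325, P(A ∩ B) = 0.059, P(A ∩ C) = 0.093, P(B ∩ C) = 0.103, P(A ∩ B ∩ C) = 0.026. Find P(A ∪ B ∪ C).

0.798

By inclusion-exclusion,
P(A ∪ B ∪ C) = 0.348 + 0.354 + 0.325 − 0.059 − 0.093 − 0.103 + 0.026 = 0.798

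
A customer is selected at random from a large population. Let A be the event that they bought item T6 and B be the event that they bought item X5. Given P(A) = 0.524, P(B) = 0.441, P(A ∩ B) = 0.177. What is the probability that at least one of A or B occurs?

0.788

Apply inclusion-exclusion:
P(A ∪ B) = 0.524 + 0.441 − 0.177 = 0.788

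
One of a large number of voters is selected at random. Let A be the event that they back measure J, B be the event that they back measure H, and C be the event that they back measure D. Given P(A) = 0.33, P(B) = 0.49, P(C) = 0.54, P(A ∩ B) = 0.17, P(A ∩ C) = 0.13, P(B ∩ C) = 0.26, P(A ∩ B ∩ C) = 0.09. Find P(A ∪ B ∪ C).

P(A ∪ B ∪ C) = 0.33 + 0.49 + 0.54 − 0.17 − 0.13 − 0.26 + 0.09 = 0.89

0.89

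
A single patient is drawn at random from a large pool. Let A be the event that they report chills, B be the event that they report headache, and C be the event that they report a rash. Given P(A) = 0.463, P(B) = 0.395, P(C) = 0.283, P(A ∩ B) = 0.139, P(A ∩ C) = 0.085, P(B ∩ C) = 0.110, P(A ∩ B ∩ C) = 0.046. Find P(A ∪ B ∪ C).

0.853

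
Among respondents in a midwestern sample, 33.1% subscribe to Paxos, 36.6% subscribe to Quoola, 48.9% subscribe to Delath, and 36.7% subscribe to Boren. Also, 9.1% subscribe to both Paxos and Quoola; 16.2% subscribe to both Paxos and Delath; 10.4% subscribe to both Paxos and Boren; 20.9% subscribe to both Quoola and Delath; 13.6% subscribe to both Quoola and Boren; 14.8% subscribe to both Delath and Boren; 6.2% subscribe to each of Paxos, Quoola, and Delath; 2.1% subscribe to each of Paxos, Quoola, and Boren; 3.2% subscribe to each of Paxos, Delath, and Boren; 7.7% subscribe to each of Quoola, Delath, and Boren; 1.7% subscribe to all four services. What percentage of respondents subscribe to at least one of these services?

87.8%

Using inclusion–exclusion:
P(at least one) = 33.1 + 36.6 + 48.9 + 36.7 − 9.1 − 16.2 − 10.4 − 20.9 − 13.6 − 14.8 + 6.2 + 2.1 + 3.2 + 7.7 − 1.7 = 87.8%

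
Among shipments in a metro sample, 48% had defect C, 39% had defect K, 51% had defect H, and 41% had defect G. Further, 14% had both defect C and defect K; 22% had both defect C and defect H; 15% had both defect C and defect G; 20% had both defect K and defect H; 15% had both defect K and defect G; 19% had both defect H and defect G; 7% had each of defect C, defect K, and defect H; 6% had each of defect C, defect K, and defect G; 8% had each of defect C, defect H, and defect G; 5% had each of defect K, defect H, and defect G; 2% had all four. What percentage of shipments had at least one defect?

P(at least one) = 48 + 39 + 51 + 41 − 14 − 22 − 15 − 20 − 15 − 19 + 7 + 6 + 8 + 5 − 2 = 98%

98%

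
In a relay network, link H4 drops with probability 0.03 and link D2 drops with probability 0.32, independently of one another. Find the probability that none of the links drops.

0.6596

Independence gives P(none) = ∏(1 − pᵢ).
P(none) = (1 − 0.03) × (1 − 0.32) = 0.97 × 0.68 = 0.6596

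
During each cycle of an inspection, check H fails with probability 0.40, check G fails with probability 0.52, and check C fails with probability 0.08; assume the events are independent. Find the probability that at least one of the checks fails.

P(none) = (1 − 0.40) × (1 − 0.52) × (1 − 0.08) = 0.60 × 0.48 × 0.92 = 0.26496
P(at least one) = 1 − 0.26496 = 0.73504

0.73504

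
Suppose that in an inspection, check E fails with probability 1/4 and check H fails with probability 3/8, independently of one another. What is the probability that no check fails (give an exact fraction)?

15/32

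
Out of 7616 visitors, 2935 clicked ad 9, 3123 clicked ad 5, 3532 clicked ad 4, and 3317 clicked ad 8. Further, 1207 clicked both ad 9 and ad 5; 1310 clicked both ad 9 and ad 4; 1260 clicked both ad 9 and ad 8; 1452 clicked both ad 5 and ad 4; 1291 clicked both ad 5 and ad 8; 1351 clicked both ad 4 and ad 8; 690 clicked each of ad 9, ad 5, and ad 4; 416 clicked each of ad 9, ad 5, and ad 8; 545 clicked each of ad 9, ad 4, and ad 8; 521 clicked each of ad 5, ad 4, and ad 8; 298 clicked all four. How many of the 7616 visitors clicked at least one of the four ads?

N(≥1) = 2935 + 3123 + 3532 + 3317 − 1207 − 1310 − 1260 − 1452 − 1291 − 1351 + 690 + 416 + 545 + 521 − 298 = 6910

6910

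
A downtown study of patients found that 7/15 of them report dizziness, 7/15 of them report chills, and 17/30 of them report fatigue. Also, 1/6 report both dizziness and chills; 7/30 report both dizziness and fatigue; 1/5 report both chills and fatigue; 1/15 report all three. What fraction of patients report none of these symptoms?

P(at least one) = 7/15 + 7/15 + 17/30 − 1/6 − 7/30 − 1/5 + 1/15 = 29/30
P(none) = 1 − 29/30 = 1/30

1/30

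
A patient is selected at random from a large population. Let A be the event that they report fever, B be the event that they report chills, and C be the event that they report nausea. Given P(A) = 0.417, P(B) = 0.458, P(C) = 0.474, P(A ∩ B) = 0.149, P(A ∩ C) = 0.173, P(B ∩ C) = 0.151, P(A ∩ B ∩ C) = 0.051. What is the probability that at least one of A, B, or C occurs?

0.927

P(A ∪ B ∪ C) = 0.417 + 0.458 + 0.474 − 0.149 − 0.173 − 0.151 + 0.051 = 0.927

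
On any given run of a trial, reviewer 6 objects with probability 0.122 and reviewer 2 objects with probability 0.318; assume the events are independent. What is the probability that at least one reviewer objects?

0.401204

P(none) = (1 − 0.122) × (1 − 0.318) = 0.878 × 0.682 = 0.598796
P(at least one) = 1 − 0.598796 = 0.401204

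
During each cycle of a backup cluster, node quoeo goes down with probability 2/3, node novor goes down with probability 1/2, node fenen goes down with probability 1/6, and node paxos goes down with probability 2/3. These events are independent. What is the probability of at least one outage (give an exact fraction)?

103/108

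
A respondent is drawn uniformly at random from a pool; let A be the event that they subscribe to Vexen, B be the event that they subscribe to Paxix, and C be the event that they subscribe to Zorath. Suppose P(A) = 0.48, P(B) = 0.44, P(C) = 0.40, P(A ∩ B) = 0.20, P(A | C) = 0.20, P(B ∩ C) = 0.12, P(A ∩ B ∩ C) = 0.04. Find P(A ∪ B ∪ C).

P(A ∩ C) = P(C)·P(A|C) = 0.40 × 0.20 = 0.08
By inclusion-exclusion,
P(A ∪ B ∪ C) = 0.48 + 0.44 + 0.40 − 0.20 − 0.08 − 0.12 + 0.04 = 0.96

0.96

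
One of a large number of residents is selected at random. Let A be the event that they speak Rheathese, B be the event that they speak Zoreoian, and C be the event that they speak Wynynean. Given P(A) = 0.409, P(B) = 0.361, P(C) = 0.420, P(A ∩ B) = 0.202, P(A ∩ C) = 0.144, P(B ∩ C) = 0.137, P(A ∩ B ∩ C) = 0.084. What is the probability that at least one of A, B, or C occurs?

By inclusion-exclusion,
P(A ∪ B ∪ C) = 0.409 + 0.361 + 0.420 − 0.202 − 0.144 − 0.137 + 0.084 = 0.791

0.791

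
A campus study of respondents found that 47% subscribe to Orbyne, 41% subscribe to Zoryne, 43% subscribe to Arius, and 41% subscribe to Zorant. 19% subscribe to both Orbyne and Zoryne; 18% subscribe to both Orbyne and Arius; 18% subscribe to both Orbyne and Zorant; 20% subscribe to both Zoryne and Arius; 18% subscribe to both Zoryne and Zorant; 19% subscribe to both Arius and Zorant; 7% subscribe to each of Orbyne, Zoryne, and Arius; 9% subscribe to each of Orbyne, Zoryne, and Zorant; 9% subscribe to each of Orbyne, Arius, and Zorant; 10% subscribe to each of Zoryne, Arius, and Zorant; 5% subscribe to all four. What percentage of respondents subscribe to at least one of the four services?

90%

P(≥1) = 47 + 41 + 43 + 41 − 19 − 18 − 18 − 20 − 18 − 19 + 7 + 9 + 9 + 10 − 5 = 90%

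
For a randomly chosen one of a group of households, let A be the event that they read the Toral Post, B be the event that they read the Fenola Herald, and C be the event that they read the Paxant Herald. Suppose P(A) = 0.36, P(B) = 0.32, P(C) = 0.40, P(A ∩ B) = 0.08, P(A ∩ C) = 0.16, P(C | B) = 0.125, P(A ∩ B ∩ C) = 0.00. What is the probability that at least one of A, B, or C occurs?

0.80

P(B ∩ C) = P(B)·P(C|B) = 0.32 × 0.125 = 0.04
P(A ∪ B ∪ C) = 0.36 + 0.32 + 0.40 − 0.08 − 0.16 − 0.04 + 0.00 = 0.80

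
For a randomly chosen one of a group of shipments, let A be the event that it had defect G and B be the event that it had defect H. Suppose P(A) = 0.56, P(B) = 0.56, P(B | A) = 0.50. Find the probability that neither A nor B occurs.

0.16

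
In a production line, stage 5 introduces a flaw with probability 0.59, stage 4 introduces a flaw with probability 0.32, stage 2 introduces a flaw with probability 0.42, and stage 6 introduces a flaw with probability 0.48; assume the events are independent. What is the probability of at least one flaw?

0.91591392

P(none) = (1 − 0.59) × (1 − 0.32) × (1 − 0.42) × (1 − 0.48) = 0.41 × 0.68 × 0.58 × 0.52 = 0.08408608
P(at least one) = 1 − 0.08408608 = 0.91591392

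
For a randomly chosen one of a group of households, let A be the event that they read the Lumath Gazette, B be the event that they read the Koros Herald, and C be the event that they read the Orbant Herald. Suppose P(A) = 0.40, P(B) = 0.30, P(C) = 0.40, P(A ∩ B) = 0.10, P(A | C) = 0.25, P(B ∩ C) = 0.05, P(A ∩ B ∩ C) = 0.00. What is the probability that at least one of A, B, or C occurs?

P(A ∩ C) = P(C)·P(A|C) = 0.40 × 0.25 = 0.10
P(A ∪ B ∪ C) = 0.40 + 0.30 + 0.40 − 0.10 − 0.10 − 0.05 + 0.00 = 0.85

0.85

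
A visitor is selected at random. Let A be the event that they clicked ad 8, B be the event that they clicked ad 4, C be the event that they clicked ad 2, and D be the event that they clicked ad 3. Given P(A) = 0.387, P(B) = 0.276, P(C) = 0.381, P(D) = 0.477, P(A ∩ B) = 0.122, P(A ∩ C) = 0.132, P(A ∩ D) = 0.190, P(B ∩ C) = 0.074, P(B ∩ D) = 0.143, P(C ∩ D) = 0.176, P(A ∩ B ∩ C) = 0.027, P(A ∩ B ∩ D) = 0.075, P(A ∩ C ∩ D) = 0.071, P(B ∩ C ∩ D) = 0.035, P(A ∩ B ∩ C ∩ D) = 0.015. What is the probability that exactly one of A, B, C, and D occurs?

0.411

Using the inclusion–exclusion count for exactly one event:
P(exactly one) = 0.387 + 0.276 + 0.381 + 0.477 − 2·0.122 − 2·0.132 − 2·0.190 − 2·0.074 − 2·0.143 − 2·0.176 + 3·0.027 + 3·0.075 + 3·0.071 + 3·0.035 − 4·0.015 = 0.411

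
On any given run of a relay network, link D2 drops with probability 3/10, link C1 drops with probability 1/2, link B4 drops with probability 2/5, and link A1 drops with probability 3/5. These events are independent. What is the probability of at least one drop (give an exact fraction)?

P(none) = (1 − 3/10) × (1 − 1/2) × (1 − 2/5) × (1 − 3/5) = 7/10 × 1/2 × 3/5 × 2/5 = 21/250
P(at least one) = 1 − 21/250 = 229/250

229/250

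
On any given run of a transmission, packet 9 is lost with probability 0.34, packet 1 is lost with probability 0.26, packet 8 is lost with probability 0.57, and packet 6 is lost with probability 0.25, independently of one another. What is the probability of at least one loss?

P(none) = (1 − 0.34) × (1 − 0.26) × (1 − 0.57) × (1 − 0.25) = 0.66 × 0.74 × 0.43 × 0.75 = 0.157509
P(at least one) = 1 − 0.157509 = 0.842491

0.842491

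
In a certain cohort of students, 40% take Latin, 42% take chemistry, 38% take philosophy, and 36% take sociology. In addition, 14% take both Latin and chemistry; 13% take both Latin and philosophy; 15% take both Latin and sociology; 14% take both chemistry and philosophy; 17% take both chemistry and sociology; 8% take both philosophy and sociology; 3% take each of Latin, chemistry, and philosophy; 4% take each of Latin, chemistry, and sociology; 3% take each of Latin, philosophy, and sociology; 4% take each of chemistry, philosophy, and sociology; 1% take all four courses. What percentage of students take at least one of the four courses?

88%

P(at least one) = 40 + 42 + 38 + 36 − 14 − 13 − 15 − 14 − 17 − 8 + 3 + 4 + 3 + 4 − 1 = 88%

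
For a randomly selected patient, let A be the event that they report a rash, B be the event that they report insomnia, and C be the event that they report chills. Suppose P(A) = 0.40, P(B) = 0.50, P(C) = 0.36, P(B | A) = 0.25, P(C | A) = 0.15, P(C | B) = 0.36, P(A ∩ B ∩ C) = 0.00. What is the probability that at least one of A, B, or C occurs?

P(A ∩ B) = P(A)·P(B|A) = 0.40 × 0.25 = 0.10
P(A ∩ C) = P(A)·P(C|A) = 0.40 × 0.15 = 0.06
P(B ∩ C) = P(B)·P(C|B) = 0.50 × 0.36 = 0.18
Apply inclusion-exclusion:
P(A ∪ B ∪ C) = 0.40 + 0.50 + 0.36 − 0.10 − 0.06 − 0.18 + 0.00 = 0.92

0.92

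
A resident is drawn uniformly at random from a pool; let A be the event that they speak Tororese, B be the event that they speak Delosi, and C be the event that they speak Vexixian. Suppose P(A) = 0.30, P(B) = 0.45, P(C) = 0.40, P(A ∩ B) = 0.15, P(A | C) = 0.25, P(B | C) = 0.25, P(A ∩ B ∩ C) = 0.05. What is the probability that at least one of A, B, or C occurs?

0.85

P(A ∩ C) = P(C)·P(A|C) = 0.40 × 0.25 = 0.10
P(B ∩ C) = P(C)·P(B|C) = 0.40 × 0.25 = 0.10
By inclusion–exclusion:
P(A ∪ B ∪ C) = 0.30 + 0.45 + 0.40 − 0.15 − 0.10 − 0.10 + 0.05 = 0.85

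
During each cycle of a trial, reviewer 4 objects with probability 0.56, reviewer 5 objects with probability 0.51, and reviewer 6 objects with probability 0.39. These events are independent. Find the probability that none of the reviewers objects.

Since the events are independent, P(none) is the product of the individual non-occurrence probabilities.
P(none) = (1 − 0.56) × (1 − 0.51) × (1 − 0.39) = 0.44 × 0.49 × 0.61 = 0.131516

0.131516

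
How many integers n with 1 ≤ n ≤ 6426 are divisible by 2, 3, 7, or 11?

4757

Using inclusion–exclusion:
⌊6426/2⌋ + ⌊6426/3⌋ + ⌊6426/7⌋ + ⌊6426/11⌋ − ⌊6426/6⌋ − ⌊6426/14⌋ − ⌊6426/22⌋ − ⌊6426/21⌋ − ⌊6426/33⌋ − ⌊6426/77⌋ + ⌊6426/42⌋ + ⌊6426/66⌋ + ⌊6426/154⌋ + ⌊6426/231⌋ − ⌊6426/462⌋ = 3213 + 2142 + 918 + 584 − 1071 − 459 − 292 − 306 − 194 − 83 + 153 + 97 + 41 + 27 − 13 = 4757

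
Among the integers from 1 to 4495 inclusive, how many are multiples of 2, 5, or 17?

2803

Apply inclusion-exclusion:
floor(4495/2) + floor(4495/5) + floor(4495/17) − floor(4495/10) − floor(4495/34) − floor(4495/85) + floor(4495/170) = 2247 + 899 + 264 − 449 − 132 − 52 + 26 = 2803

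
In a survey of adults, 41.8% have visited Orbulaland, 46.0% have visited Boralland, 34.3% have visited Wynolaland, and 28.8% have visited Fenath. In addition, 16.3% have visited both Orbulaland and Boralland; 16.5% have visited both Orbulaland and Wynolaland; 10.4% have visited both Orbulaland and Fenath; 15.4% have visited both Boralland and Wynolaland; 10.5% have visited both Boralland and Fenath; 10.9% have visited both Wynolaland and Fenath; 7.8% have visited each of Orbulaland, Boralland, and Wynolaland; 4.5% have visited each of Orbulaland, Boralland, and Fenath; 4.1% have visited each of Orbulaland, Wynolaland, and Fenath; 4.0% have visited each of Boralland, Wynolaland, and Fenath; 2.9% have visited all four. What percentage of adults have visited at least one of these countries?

By inclusion-exclusion,
P(union) = 41.8 + 46.0 + 34.3 + 28.8 − 16.3 − 16.5 − 10.4 − 15.4 − 10.5 − 10.9 + 7.8 + 4.5 + 4.1 + 4.0 − 2.9 = 88.4%

88.4%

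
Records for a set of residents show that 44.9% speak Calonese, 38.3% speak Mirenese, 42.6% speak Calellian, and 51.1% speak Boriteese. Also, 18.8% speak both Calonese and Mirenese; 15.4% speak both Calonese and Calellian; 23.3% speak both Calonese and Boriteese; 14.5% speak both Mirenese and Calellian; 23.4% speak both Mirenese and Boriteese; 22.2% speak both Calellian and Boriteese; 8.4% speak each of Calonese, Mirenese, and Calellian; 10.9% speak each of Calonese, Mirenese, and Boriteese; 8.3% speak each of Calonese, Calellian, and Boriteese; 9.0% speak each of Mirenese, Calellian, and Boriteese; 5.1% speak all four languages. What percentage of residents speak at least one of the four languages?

90.8%

By inclusion–exclusion:
P(union) = 44.9 + 38.3 + 42.6 + 51.1 − 18.8 − 15.4 − 23.3 − 14.5 − 23.4 − 22.2 + 8.4 + 10.9 + 8.3 + 9.0 − 5.1 = 90.8%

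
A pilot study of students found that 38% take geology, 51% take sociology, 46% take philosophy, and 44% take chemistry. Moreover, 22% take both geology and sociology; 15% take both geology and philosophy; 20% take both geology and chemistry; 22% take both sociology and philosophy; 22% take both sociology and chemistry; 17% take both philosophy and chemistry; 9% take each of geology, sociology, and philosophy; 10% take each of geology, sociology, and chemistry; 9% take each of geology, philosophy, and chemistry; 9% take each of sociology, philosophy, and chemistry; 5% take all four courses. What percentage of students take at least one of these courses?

93%

Using inclusion–exclusion:
P(≥1) = 38 + 51 + 46 + 44 − 22 − 15 − 20 − 22 − 22 − 17 + 9 + 10 + 9 + 9 − 5 = 93%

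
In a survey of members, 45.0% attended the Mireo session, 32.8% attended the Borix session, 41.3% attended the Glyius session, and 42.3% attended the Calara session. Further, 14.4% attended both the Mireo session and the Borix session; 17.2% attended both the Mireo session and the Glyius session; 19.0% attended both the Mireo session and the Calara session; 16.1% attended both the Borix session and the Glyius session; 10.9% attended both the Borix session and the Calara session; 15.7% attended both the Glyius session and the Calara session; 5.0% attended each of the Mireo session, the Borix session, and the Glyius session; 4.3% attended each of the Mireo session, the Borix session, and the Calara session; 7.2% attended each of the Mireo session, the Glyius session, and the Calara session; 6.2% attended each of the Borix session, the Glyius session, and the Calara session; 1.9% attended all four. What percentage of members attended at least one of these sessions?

By inclusion–exclusion:
P(at least one) = 45.0 + 32.8 + 41.3 + 42.3 − 14.4 − 17.2 − 19.0 − 16.1 − 10.9 − 15.7 + 5.0 + 4.3 + 7.2 + 6.2 − 1.9 = 88.9%

88.9%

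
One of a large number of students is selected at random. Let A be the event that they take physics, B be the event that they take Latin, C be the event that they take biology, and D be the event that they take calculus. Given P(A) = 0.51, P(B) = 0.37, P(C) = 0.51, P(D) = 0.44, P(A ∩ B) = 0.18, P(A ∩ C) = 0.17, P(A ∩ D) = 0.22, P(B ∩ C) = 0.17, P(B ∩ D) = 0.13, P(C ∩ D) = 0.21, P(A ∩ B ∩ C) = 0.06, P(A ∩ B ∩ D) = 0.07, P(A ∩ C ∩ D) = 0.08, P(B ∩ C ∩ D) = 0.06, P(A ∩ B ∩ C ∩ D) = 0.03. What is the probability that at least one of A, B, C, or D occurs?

Using inclusion–exclusion:
P(A ∪ B ∪ C ∪ D) = 0.51 + 0.37 + 0.51 + 0.44 − 0.18 − 0.17 − 0.22 − 0.17 − 0.13 − 0.21 + 0.06 + 0.07 + 0.08 + 0.06 − 0.03 = 0.99

0.99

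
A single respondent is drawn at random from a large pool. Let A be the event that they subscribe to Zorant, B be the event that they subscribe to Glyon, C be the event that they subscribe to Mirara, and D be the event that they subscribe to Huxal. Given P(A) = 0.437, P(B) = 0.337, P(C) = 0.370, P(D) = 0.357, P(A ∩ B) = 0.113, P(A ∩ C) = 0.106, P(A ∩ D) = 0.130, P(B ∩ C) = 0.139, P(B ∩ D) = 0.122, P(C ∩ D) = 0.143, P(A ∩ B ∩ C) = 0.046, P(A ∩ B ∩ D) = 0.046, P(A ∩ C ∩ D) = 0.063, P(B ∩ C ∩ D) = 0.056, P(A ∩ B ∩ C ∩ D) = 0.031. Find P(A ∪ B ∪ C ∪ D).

0.928

P(A ∪ B ∪ C ∪ D) = 0.437 + 0.337 + 0.370 + 0.357 − 0.113 − 0.106 − 0.130 − 0.139 − 0.122 − 0.143 + 0.046 + 0.046 + 0.063 + 0.056 − 0.031 = 0.928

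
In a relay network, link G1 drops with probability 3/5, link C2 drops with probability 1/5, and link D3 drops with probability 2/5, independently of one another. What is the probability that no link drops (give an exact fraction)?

24/125

P(none) = (1 − 3/5) × (1 − 1/5) × (1 − 2/5) = 2/5 × 4/5 × 3/5 = 24/125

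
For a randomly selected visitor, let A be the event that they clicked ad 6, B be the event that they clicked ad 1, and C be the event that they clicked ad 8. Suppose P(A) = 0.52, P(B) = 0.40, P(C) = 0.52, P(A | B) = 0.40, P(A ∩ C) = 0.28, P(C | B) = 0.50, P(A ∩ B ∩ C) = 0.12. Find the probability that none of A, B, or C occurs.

P(A ∩ B) = P(B)·P(A|B) = 0.40 × 0.40 = 0.16
P(B ∩ C) = P(B)·P(C|B) = 0.40 × 0.50 = 0.20
Apply inclusion-exclusion:
P(A ∪ B ∪ C) = 0.52 + 0.40 + 0.52 − 0.16 − 0.28 − 0.20 + 0.12 = 0.92
P(none) = 1 − 0.92 = 0.08

0.08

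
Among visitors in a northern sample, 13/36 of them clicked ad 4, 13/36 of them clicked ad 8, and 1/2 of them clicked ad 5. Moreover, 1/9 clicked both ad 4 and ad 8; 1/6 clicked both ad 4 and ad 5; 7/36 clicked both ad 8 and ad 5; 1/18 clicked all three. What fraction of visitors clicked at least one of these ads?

29/36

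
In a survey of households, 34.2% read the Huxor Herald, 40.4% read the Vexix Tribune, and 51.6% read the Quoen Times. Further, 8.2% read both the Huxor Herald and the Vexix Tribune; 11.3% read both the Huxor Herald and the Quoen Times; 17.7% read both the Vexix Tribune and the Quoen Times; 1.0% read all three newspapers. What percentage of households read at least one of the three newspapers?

90.0%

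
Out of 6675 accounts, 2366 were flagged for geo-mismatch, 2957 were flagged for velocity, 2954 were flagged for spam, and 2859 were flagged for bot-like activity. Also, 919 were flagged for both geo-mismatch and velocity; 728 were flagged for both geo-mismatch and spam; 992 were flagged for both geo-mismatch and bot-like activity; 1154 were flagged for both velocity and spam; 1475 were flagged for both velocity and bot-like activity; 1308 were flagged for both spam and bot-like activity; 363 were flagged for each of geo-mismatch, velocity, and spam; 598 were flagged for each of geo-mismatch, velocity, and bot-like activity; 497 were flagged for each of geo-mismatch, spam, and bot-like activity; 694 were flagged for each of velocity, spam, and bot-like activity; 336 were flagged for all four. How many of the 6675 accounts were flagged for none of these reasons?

|union| = 2366 + 2957 + 2954 + 2859 − 919 − 728 − 992 − 1154 − 1475 − 1308 + 363 + 598 + 497 + 694 − 336 = 6376
None: 6675 − 6376 = 299

299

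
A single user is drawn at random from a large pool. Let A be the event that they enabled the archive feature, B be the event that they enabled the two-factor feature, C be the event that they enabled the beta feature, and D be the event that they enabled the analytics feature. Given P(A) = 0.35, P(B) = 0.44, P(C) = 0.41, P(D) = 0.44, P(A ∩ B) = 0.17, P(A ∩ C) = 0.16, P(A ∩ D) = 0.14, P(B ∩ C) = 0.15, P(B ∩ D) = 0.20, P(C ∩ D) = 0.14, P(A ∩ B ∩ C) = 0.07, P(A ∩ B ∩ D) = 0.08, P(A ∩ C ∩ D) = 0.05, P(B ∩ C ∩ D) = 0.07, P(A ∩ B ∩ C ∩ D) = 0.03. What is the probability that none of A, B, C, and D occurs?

0.08

P(A ∪ B ∪ C ∪ D) = 0.35 + 0.44 + 0.41 + 0.44 − 0.17 − 0.16 − 0.14 − 0.15 − 0.20 − 0.14 + 0.07 + 0.08 + 0.05 + 0.07 − 0.03 = 0.92
P(none) = 1 − 0.92 = 0.08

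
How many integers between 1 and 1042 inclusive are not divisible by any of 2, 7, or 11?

floor(1042/2) + floor(1042/7) + floor(1042/11) − floor(1042/14) − floor(1042/22) − floor(1042/77) + floor(1042/154) = 521 + 148 + 94 − 74 − 47 − 13 + 6 = 635
1042 − 635 = 407

407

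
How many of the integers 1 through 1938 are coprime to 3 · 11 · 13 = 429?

⌊1938/3⌋ + ⌊1938/11⌋ + ⌊1938/13⌋ − ⌊1938/33⌋ − ⌊1938/39⌋ − ⌊1938/143⌋ + ⌊1938/429⌋ = 646 + 176 + 149 − 58 − 49 − 13 + 4 = 855
1938 − 855 = 1083

1083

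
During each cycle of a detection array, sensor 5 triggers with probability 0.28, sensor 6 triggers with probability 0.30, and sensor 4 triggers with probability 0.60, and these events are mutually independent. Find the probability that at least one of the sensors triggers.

0.7984

Independence gives P(none) = ∏(1 − pᵢ).
P(none) = (1 − 0.28) × (1 − 0.30) × (1 − 0.60) = 0.72 × 0.70 × 0.40 = 0.2016
P(at least one) = 1 − 0.2016 = 0.7984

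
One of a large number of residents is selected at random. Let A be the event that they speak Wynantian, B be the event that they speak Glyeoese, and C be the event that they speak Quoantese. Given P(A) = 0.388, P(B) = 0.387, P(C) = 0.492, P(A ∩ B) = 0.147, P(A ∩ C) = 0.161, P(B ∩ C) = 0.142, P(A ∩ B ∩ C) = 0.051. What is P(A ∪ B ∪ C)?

0.868

Apply inclusion-exclusion:
P(A ∪ B ∪ C) = 0.388 + 0.387 + 0.492 − 0.147 − 0.161 − 0.142 + 0.051 = 0.868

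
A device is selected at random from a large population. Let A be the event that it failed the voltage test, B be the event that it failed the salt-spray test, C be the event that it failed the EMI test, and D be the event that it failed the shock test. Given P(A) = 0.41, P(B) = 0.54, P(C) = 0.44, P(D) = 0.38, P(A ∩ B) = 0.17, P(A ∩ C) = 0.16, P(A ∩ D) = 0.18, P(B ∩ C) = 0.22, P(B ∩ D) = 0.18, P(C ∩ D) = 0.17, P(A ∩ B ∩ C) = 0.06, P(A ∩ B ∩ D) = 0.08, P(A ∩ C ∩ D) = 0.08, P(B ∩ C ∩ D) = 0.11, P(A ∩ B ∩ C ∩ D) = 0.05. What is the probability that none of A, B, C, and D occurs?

Using inclusion–exclusion:
P(A ∪ B ∪ C ∪ D) = 0.41 + 0.54 + 0.44 + 0.38 − 0.17 − 0.16 − 0.18 − 0.22 − 0.18 − 0.17 + 0.06 + 0.08 + 0.08 + 0.11 − 0.05 = 0.97
P(none) = 1 − 0.97 = 0.03

0.03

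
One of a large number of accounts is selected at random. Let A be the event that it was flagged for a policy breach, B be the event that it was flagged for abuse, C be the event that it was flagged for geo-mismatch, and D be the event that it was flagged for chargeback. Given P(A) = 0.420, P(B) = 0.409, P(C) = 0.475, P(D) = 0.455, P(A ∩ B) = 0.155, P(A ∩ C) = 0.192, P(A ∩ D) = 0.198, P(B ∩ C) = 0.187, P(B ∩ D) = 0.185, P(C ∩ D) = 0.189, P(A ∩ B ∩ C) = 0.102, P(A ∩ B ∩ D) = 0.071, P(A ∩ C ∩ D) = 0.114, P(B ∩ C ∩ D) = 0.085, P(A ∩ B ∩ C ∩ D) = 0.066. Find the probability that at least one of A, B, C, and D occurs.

0.959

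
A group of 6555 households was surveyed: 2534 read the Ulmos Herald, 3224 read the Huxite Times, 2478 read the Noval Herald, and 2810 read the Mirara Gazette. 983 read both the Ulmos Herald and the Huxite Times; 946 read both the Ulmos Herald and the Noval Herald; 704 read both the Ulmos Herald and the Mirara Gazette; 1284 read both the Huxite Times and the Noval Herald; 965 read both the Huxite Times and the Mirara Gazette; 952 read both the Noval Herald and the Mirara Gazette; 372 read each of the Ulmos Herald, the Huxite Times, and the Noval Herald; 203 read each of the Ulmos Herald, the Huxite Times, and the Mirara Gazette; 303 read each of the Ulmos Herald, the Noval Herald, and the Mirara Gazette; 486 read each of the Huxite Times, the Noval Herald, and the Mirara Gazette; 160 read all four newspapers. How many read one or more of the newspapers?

Inclusion–exclusion gives
|at least one| = 2534 + 3224 + 2478 + 2810 − 983 − 946 − 704 − 1284 − 965 − 952 + 372 + 203 + 303 + 486 − 160 = 6416

6416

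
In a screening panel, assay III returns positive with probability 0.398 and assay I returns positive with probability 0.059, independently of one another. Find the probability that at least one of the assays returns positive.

0.433518

P(none) = (1 − 0.398) × (1 − 0.059) = 0.602 × 0.941 = 0.566482
P(at least one) = 1 − 0.566482 = 0.433518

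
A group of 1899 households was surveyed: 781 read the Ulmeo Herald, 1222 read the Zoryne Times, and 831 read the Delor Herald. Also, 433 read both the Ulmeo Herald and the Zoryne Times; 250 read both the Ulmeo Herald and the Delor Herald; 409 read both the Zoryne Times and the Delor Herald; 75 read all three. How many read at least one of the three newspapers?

1817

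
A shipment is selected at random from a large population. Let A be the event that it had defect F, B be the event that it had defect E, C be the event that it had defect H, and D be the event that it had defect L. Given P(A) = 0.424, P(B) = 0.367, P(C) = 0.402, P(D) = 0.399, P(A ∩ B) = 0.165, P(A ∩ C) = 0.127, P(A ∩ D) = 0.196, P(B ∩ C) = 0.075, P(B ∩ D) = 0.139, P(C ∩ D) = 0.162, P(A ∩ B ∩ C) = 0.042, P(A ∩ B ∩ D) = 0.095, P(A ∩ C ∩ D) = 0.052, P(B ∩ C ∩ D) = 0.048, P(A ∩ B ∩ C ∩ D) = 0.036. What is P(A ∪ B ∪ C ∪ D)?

P(A ∪ B ∪ C ∪ D) = 0.424 + 0.367 + 0.402 + 0.399 − 0.165 − 0.127 − 0.196 − 0.075 − 0.139 − 0.162 + 0.042 + 0.095 + 0.052 + 0.048 − 0.036 = 0.929

0.929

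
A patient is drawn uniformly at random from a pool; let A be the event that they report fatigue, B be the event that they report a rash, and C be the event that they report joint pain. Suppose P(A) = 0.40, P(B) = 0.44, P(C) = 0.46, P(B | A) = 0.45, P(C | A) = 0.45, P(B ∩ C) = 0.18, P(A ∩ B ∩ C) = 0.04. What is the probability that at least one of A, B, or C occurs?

0.80

P(A ∩ B) = P(A)·P(B|A) = 0.40 × 0.45 = 0.18
P(A ∩ C) = P(A)·P(C|A) = 0.40 × 0.45 = 0.18
Inclusion–exclusion gives
P(A ∪ B ∪ C) = 0.40 + 0.44 + 0.46 − 0.18 − 0.18 − 0.18 + 0.04 = 0.80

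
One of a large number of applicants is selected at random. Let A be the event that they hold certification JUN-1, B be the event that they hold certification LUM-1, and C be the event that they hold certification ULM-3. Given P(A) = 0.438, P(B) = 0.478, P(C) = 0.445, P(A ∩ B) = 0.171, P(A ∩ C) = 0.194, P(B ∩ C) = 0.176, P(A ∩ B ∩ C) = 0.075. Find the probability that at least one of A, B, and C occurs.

Using inclusion–exclusion:
P(A ∪ B ∪ C) = 0.438 + 0.478 + 0.445 − 0.171 − 0.194 − 0.176 + 0.075 = 0.895

0.895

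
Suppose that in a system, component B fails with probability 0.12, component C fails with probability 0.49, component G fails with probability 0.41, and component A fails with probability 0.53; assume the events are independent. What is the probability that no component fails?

0.12445224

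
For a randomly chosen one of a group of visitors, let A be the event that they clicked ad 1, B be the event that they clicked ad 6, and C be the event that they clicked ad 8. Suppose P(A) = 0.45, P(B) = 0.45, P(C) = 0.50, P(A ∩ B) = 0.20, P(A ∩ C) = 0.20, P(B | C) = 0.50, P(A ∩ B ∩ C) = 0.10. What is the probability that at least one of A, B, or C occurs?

0.85

P(B ∩ C) = P(C)·P(B|C) = 0.50 × 0.50 = 0.25
Using inclusion–exclusion:
P(A ∪ B ∪ C) = 0.45 + 0.45 + 0.50 − 0.20 − 0.20 − 0.25 + 0.10 = 0.85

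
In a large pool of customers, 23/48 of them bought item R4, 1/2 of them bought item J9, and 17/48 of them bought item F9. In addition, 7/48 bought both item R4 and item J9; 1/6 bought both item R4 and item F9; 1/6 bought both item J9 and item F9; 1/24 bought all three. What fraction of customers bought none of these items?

5/48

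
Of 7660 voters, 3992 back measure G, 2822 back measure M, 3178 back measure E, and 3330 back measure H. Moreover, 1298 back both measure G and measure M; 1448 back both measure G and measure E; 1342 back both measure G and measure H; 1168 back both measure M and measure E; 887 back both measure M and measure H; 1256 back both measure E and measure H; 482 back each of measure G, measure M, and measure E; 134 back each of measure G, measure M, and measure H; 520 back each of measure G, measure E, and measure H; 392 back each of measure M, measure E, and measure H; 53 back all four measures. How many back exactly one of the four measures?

N(exactly one) = 3992 + 2822 + 3178 + 3330 − 2·1298 − 2·1448 − 2·1342 − 2·1168 − 2·887 − 2·1256 + 3·482 + 3·134 + 3·520 + 3·392 − 4·53 = 2896

2896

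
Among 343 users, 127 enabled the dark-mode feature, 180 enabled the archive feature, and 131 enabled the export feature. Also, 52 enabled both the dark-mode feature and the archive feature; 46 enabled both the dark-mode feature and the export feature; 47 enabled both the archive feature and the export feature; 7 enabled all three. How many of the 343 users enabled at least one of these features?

N(≥1) = 127 + 180 + 131 − 52 − 46 − 47 + 7 = 300

300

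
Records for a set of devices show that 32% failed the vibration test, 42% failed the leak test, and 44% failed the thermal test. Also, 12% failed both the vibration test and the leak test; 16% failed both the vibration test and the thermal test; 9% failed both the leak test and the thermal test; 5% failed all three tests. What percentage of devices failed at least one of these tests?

Using inclusion–exclusion:
P(union) = 32 + 42 + 44 − 12 − 16 − 9 + 5 = 86%

86%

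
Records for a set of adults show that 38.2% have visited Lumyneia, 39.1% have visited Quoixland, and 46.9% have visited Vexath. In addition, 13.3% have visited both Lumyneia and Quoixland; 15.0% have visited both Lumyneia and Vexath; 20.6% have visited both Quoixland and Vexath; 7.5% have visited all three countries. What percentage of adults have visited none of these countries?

Inclusion–exclusion gives
P(≥1) = 38.2 + 39.1 + 46.9 − 13.3 − 15.0 − 20.6 + 7.5 = 82.8%
P(none) = 100% − 82.8% = 17.2%

17.2%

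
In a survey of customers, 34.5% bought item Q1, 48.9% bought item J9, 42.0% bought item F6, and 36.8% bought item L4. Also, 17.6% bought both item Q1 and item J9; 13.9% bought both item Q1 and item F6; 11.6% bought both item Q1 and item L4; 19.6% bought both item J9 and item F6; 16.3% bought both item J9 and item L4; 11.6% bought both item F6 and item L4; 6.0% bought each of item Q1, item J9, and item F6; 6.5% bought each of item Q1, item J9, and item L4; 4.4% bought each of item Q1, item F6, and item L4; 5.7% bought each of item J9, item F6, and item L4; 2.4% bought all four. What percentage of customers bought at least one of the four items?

91.8%

P(union) = 34.5 + 48.9 + 42.0 + 36.8 − 17.6 − 13.9 − 11.6 − 19.6 − 16.3 − 11.6 + 6.0 + 6.5 + 4.4 + 5.7 − 2.4 = 91.8%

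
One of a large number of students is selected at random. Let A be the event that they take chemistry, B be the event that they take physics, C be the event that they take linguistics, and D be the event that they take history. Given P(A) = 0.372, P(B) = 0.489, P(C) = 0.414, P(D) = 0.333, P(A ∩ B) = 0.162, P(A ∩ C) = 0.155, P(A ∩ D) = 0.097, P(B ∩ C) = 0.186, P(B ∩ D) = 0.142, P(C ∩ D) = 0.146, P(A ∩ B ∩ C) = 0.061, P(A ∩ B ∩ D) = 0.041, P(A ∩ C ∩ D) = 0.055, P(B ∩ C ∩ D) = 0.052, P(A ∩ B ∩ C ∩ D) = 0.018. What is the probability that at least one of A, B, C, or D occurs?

Inclusion–exclusion gives
P(A ∪ B ∪ C ∪ D) = 0.372 + 0.489 + 0.414 + 0.333 − 0.162 − 0.155 − 0.097 − 0.186 − 0.142 − 0.146 + 0.061 + 0.041 + 0.055 + 0.052 − 0.018 = 0.911

0.911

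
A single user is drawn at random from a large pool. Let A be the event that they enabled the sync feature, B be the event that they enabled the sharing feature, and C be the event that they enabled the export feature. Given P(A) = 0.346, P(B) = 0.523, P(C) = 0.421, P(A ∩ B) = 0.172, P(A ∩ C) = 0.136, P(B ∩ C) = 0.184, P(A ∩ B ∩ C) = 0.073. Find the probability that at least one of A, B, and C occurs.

0.871

P(A ∪ B ∪ C) = 0.346 + 0.523 + 0.421 − 0.172 − 0.136 − 0.184 + 0.073 = 0.871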